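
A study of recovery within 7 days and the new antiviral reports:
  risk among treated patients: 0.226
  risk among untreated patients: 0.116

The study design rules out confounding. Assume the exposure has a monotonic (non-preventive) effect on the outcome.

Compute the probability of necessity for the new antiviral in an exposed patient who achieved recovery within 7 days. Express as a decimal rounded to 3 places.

PN ≈ 0.487

Let p₁ = 0.226, p₀ = 0.116.
Under exogeneity and monotonicity, PN = (p₁ − p₀) / p₁.
PN = (0.226 − 0.116) / 0.226 = 0.11 / 0.226 ≈ 0.4867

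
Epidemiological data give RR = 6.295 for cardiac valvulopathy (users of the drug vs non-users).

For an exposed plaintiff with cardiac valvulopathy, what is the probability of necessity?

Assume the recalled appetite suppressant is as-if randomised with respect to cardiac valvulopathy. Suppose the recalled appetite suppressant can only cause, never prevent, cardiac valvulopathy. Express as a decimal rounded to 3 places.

Under exogeneity and monotonicity, PN = (RR − 1) / RR = 1 − 1/RR.
PN = (6.295 − 1) / 6.295 = 5.295 / 6.295 ≈ 0.8411

PN ≈ 0.841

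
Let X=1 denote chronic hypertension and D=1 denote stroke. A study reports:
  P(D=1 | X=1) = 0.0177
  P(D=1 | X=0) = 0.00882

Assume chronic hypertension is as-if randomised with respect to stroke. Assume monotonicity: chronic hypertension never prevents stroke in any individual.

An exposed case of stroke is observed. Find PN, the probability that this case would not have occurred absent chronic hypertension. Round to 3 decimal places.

PN ≈ 0.502

Let p₁ = 0.0177, p₀ = 0.00882.
Under exogeneity and monotonicity, PN = (p₁ − p₀) / p₁.
PN = (0.0177 − 0.00882) / 0.0177 = 0.00888 / 0.0177 ≈ 0.5017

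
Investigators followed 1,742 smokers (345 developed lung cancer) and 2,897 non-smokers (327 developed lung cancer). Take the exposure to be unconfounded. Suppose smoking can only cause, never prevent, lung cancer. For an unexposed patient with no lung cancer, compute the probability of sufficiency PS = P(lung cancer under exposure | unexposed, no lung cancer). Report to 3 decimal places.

p₁ = P(outcome | exposed) = 345/1742 = 0.19805
p₀ = P(outcome | unexposed) = 327/2897 = 0.11288
Under exogeneity and monotonicity, PS = (p₁ − p₀) / (1 − p₀).
PS = (0.19805 − 0.11288) / (1 − 0.11288) = 0.085173 / 0.88712 ≈ 0.0960

PS ≈ 0.096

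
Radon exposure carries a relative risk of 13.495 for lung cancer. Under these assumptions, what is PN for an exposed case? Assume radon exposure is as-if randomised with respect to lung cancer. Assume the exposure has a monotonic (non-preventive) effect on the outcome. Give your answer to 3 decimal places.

PN ≈ 0.926

Under exogeneity and monotonicity, PN = (RR − 1) / RR = 1 − 1/RR.
PN = (13.495 − 1) / 13.495 = 12.49 / 13.495 ≈ 0.9259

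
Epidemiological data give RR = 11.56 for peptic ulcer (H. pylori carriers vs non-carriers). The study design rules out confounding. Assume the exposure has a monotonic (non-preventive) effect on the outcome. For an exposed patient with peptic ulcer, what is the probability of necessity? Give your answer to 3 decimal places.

Under exogeneity and monotonicity, PN = (RR − 1) / RR = 1 − 1/RR.
PN = (11.56 − 1) / 11.56 = 10.56 / 11.56 ≈ 0.9135

PN ≈ 0.913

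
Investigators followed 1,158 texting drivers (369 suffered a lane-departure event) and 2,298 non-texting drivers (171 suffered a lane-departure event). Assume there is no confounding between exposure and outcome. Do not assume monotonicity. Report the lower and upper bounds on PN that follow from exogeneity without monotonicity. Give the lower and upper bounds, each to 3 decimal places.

p₁ = P(outcome | exposed) = 369/1158 = 0.31865
p₀ = P(outcome | unexposed) = 171/2298 = 0.074413
Under exogeneity alone the bounds on PN are max{0,(p₁−p₀)/p₁} ≤ PN ≤ min{1,(1−p₀)/p₁}.
  lower = (p₁ − p₀)/p₁ = 0.24424 / 0.31865 ≈ 0.7665
  upper = min{1, (1 − p₀)/p₁} = 0.92559 / 0.31865 ≈ 2.9047 → capped at 1

0.766 ≤ PN ≤ 1.000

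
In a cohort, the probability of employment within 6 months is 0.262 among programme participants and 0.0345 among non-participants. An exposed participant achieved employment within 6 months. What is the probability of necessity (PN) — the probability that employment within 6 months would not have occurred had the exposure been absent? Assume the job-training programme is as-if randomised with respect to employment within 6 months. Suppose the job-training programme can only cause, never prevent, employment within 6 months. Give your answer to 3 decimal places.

Let p₁ = 0.262, p₀ = 0.0345.
Under exogeneity and monotonicity, PN = (p₁ − p₀) / p₁.
PN = (0.262 − 0.0345) / 0.262 = 0.2275 / 0.262 ≈ 0.8683

PN ≈ 0.868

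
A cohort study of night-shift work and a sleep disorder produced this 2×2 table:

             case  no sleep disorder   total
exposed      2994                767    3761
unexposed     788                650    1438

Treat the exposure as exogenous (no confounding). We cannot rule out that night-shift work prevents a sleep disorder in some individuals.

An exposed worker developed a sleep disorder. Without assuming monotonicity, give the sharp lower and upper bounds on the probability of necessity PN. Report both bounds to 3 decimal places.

p₁ = P(outcome | exposed) = 2994/3761 = 0.79606
p₀ = P(outcome | unexposed) = 788/1438 = 0.54798
Under exogeneity alone the bounds on PN are max{0,(p₁−p₀)/p₁} ≤ PN ≤ min{1,(1−p₀)/p₁}.
  lower = (p₁ − p₀)/p₁ = 0.24808 / 0.79606 ≈ 0.3116
  upper = min{1, (1 − p₀)/p₁} = 0.45202 / 0.79606 ≈ 0.5678

0.312 ≤ PN ≤ 0.568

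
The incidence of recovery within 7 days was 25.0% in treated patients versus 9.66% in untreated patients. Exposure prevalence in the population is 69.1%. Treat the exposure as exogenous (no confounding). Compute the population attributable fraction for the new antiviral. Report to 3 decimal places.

PAF ≈ 0.523

p₁ = 0.25, p₀ = 0.0966.
Overall risk P(Y=1) = π·p₁ + (1−π)·p₀ = 0.691×0.25 + 0.309×0.0966 = 0.2026.
Under exogeneity, PAF = [P(Y=1) − p₀] / P(Y=1).
PAF = (0.2026 − 0.0966) / 0.2026 ≈ 0.5232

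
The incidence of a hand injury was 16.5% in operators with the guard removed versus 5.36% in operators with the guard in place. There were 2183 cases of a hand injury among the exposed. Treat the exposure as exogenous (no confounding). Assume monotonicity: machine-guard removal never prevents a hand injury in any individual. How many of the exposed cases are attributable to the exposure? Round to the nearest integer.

p₁ = 0.165, p₀ = 0.0536.
PN = (p₁ − p₀)/p₁ = (0.165 − 0.0536) / 0.165 ≈ 0.67515.
Attributable cases ≈ PN × (exposed cases) = 0.67515 × 2183 ≈ 1473.86.

about 1474 cases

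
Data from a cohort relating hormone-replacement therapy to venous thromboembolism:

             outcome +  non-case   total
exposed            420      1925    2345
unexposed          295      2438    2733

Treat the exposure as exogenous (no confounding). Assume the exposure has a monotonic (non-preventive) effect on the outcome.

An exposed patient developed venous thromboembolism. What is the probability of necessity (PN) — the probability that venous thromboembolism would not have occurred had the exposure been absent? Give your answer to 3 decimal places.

p₁ = P(outcome | exposed) = 420/2345 = 0.1791
p₀ = P(outcome | unexposed) = 295/2733 = 0.10794
Under exogeneity and monotonicity, PN = (p₁ − p₀) / p₁.
PN = (0.1791 − 0.10794) / 0.1791 = 0.071164 / 0.1791 ≈ 0.3973

PN ≈ 0.397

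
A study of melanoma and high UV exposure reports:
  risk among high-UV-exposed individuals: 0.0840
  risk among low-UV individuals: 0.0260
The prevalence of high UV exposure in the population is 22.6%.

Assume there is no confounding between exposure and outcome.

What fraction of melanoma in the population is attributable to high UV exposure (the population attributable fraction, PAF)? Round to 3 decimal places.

Let p₁ = 0.084, p₀ = 0.026.
Overall risk P(Y=1) = π·p₁ + (1−π)·p₀ = 0.226×0.084 + 0.774×0.026 = 0.039108.
Under exogeneity, PAF = [P(Y=1) − p₀] / P(Y=1).
PAF = (0.039108 − 0.026) / 0.039108 ≈ 0.3352

PAF ≈ 0.335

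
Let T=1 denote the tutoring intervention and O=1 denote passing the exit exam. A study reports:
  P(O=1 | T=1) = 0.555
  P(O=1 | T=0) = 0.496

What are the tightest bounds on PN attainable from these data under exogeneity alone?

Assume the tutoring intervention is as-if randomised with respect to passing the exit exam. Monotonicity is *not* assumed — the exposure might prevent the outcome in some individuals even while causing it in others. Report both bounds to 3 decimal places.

Let p₁ = 0.555, p₀ = 0.496.
Under exogeneity alone the bounds on PN are max{0,(p₁−p₀)/p₁} ≤ PN ≤ min{1,(1−p₀)/p₁}.
  lower = (p₁ − p₀)/p₁ = 0.059 / 0.555 ≈ 0.1063
  upper = min{1, (1 − p₀)/p₁} = 0.504 / 0.555 ≈ 0.9081

0.106 ≤ PN ≤ 0.908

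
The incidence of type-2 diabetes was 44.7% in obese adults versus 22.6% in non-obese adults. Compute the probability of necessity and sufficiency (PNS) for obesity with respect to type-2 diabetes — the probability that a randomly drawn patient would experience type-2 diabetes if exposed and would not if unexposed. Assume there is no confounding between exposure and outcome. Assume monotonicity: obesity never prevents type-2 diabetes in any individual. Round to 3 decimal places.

PNS ≈ 0.221

p₁ = 0.447, p₀ = 0.226.
Under exogeneity and monotonicity, PNS = p₁ − p₀.
PNS = 0.447 − 0.226 = 0.221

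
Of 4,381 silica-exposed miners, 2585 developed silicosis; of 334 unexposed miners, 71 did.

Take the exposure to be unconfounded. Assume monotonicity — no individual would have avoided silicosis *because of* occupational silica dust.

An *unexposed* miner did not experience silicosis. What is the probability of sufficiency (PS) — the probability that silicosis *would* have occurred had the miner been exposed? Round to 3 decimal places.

p₁ = P(outcome | exposed) = 2585/4381 = 0.59005
p₀ = P(outcome | unexposed) = 71/334 = 0.21257
Under exogeneity and monotonicity, PS = (p₁ − p₀) / (1 − p₀).
PS = (0.59005 − 0.21257) / (1 − 0.21257) = 0.37747 / 0.78743 ≈ 0.4794

PS ≈ 0.479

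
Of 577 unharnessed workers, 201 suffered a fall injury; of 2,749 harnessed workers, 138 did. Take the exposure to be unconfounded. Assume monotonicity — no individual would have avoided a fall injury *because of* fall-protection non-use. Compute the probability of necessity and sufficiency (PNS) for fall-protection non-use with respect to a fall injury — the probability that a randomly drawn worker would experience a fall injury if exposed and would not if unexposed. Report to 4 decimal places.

p₁ = P(outcome | exposed) = 201/577 = 0.34835
p₀ = P(outcome | unexposed) = 138/2749 = 0.0502
Under exogeneity and monotonicity, PNS = p₁ − p₀.
PNS = 0.34835 − 0.0502 = 0.29815

PNS ≈ 0.2982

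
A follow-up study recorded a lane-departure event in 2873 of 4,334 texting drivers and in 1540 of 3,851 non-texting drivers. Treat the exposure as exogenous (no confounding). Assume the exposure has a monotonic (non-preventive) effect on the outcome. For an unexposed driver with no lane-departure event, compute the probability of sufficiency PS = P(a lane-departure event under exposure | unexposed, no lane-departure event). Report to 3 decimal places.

PS ≈ 0.438

p₁ = P(outcome | exposed) = 2873/4334 = 0.6629
p₀ = P(outcome | unexposed) = 1540/3851 = 0.3999
Under exogeneity and monotonicity, PS = (p₁ − p₀) / (1 − p₀).
PS = (0.6629 − 0.3999) / (1 − 0.3999) = 0.263 / 0.6001 ≈ 0.4383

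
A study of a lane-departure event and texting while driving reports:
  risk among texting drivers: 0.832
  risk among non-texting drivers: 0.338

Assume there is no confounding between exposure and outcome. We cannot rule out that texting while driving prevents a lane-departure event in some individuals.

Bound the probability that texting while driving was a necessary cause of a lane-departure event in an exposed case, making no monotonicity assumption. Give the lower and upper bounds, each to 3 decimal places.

0.594 ≤ PN ≤ 0.796

Let p₁ = 0.832, p₀ = 0.338.
Under exogeneity alone the bounds on PN are max{0,(p₁−p₀)/p₁} ≤ PN ≤ min{1,(1−p₀)/p₁}.
  lower = (p₁ − p₀)/p₁ = 0.494 / 0.832 ≈ 0.5938
  upper = min{1, (1 − p₀)/p₁} = 0.662 / 0.832 ≈ 0.7957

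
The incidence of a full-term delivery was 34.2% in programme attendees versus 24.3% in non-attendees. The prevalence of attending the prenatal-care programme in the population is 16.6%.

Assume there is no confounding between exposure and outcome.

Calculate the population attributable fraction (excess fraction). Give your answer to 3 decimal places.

p₁ = 0.342, p₀ = 0.243.
Overall risk P(Y=1) = π·p₁ + (1−π)·p₀ = 0.166×0.342 + 0.834×0.243 = 0.25943.
Under exogeneity, PAF = [P(Y=1) − p₀] / P(Y=1).
PAF = (0.25943 − 0.243) / 0.25943 ≈ 0.0633

PAF ≈ 0.063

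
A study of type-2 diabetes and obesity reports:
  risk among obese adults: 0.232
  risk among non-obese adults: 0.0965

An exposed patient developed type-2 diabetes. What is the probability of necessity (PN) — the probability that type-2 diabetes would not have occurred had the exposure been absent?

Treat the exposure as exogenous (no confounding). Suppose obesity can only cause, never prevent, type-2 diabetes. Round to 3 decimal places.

Let p₁ = 0.232, p₀ = 0.0965.
Under exogeneity and monotonicity, PN = (p₁ − p₀) / p₁.
PN = (0.232 − 0.0965) / 0.232 = 0.1355 / 0.232 ≈ 0.5841

PN ≈ 0.584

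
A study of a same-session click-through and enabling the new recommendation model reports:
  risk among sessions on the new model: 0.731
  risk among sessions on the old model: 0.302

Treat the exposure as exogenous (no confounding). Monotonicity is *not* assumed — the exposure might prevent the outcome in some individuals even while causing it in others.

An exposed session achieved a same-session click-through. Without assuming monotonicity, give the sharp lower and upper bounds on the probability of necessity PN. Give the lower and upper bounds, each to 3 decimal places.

0.587 ≤ PN ≤ 0.955

Let p₁ = 0.731, p₀ = 0.302.
Under exogeneity alone the bounds on PN are max{0,(p₁−p₀)/p₁} ≤ PN ≤ min{1,(1−p₀)/p₁}.
  lower = (p₁ − p₀)/p₁ = 0.429 / 0.731 ≈ 0.5869
  upper = min{1, (1 − p₀)/p₁} = 0.698 / 0.731 ≈ 0.9549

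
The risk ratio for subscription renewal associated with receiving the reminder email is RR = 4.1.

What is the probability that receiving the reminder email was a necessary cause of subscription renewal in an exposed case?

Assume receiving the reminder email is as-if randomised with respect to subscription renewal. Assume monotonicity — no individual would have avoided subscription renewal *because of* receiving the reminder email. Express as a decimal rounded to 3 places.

Under exogeneity and monotonicity, PN = (RR − 1) / RR = 1 − 1/RR.
PN = (4.1 − 1) / 4.1 = 3.1 / 4.1 ≈ 0.7561

PN ≈ 0.756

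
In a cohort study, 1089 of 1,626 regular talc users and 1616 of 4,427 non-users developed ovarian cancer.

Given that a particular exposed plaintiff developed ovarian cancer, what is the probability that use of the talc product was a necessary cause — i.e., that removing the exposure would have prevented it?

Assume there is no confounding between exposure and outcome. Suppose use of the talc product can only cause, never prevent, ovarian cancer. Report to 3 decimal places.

PN ≈ 0.455

p₁ = P(outcome | exposed) = 1089/1626 = 0.66974
p₀ = P(outcome | unexposed) = 1616/4427 = 0.36503
Under exogeneity and monotonicity, PN = (p₁ − p₀) / p₁.
PN = (0.66974 − 0.36503) / 0.66974 = 0.30471 / 0.66974 ≈ 0.4550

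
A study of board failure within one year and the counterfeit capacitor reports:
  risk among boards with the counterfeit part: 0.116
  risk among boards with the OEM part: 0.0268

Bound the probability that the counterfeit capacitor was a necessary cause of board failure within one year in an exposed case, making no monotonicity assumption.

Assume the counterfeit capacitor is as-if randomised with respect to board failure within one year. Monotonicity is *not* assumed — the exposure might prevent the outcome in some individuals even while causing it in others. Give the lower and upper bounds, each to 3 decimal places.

0.769 ≤ PN ≤ 1.000

Let p₁ = 0.116, p₀ = 0.0268.
Under exogeneity alone the bounds on PN are max{0,(p₁−p₀)/p₁} ≤ PN ≤ min{1,(1−p₀)/p₁}.
  lower = (p₁ − p₀)/p₁ = 0.0892 / 0.116 ≈ 0.7690
  upper = min{1, (1 − p₀)/p₁} = 0.9732 / 0.116 ≈ 8.3897 → capped at 1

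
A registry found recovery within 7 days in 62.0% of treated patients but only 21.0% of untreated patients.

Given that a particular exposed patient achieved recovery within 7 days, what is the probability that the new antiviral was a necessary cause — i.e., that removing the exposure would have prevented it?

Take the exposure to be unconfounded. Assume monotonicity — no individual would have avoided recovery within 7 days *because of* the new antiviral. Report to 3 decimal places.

PN ≈ 0.661

p₁ = 0.62, p₀ = 0.21.
Under exogeneity and monotonicity, PN = (p₁ − p₀) / p₁.
PN = (0.62 − 0.21) / 0.62 = 0.41 / 0.62 ≈ 0.6613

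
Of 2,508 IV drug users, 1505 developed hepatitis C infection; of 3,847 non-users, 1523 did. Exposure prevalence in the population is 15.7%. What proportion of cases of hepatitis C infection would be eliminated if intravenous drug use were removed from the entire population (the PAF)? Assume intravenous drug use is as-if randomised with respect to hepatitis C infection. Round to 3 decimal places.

PAF ≈ 0.075

p₁ = P(outcome | exposed) = 1505/2508 = 0.60008
p₀ = P(outcome | unexposed) = 1523/3847 = 0.39589
Overall risk P(Y=1) = π·p₁ + (1−π)·p₀ = 0.157×0.60008 + 0.843×0.39589 = 0.42795.
Under exogeneity, PAF = [P(Y=1) − p₀] / P(Y=1).
PAF = (0.42795 − 0.39589) / 0.42795 ≈ 0.0749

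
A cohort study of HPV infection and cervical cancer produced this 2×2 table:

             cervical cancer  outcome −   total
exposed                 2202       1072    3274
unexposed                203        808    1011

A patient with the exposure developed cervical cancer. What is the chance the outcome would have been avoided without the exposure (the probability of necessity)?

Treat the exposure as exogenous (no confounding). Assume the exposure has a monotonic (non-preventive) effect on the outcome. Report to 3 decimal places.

PN ≈ 0.701

p₁ = P(outcome | exposed) = 2202/3274 = 0.67257
p₀ = P(outcome | unexposed) = 203/1011 = 0.20079
Under exogeneity and monotonicity, PN = (p₁ − p₀)/p₁.
PN = (0.67257 − 0.20079) / 0.67257 ≈ 0.7015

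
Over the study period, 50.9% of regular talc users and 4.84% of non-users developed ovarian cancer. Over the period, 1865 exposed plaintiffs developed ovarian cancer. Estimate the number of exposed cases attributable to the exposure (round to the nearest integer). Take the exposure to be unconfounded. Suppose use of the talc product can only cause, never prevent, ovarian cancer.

about 1688 cases

p₁ = 0.509, p₀ = 0.0484.
PN = (p₁ − p₀)/p₁ = (0.509 − 0.0484) / 0.509 ≈ 0.90491.
Attributable cases ≈ PN × (exposed cases) = 0.90491 × 1865 ≈ 1687.66.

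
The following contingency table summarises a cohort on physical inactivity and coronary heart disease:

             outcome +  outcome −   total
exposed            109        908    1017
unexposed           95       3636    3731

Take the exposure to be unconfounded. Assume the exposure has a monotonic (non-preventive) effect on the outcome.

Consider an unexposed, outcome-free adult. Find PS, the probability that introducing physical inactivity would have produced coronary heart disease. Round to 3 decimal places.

PS ≈ 0.084

p₁ = P(outcome | exposed) = 109/1017 = 0.10718
p₀ = P(outcome | unexposed) = 95/3731 = 0.025462
Under exogeneity and monotonicity, PS = (p₁ − p₀)/(1 − p₀).
PS = (0.10718 − 0.025462) / 0.97454 ≈ 0.0839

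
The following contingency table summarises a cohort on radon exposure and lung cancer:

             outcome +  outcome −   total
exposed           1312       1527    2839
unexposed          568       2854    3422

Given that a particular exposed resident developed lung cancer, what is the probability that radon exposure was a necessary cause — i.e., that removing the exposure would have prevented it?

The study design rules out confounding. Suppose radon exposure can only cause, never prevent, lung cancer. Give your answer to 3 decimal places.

p₁ = P(outcome | exposed) = 1312/2839 = 0.46213
p₀ = P(outcome | unexposed) = 568/3422 = 0.16598
Under exogeneity and monotonicity, PN = (p₁ − p₀)/p₁.
PN = (0.46213 − 0.16598) / 0.46213 ≈ 0.6408

PN ≈ 0.641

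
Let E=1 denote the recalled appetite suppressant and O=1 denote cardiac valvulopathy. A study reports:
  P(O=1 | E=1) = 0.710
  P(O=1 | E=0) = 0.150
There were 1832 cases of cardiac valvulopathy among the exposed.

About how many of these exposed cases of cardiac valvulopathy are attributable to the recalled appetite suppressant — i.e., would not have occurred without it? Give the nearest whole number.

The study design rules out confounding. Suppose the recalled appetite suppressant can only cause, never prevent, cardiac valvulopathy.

Let p₁ = 0.71, p₀ = 0.15.
PN = (p₁ − p₀)/p₁ = (0.71 − 0.15) / 0.71 ≈ 0.78873.
Attributable cases ≈ PN × (exposed cases) = 0.78873 × 1832 ≈ 1444.96.

about 1445 cases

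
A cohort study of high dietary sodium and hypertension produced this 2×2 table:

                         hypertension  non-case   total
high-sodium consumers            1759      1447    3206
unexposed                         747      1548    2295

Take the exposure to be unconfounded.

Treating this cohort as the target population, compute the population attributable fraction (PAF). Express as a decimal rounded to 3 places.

PAF ≈ 0.286

p₁ = P(outcome | exposed) = 1759/3206 = 0.54866
p₀ = P(outcome | unexposed) = 747/2295 = 0.32549
Exposure prevalence π = 3206/5501 = 0.5828; overall risk P(Y=1) = 0.45555.
Under exogeneity, PAF = [P(Y=1) − p₀]/P(Y=1).
PAF = (0.45555 − 0.32549) / 0.45555 ≈ 0.2855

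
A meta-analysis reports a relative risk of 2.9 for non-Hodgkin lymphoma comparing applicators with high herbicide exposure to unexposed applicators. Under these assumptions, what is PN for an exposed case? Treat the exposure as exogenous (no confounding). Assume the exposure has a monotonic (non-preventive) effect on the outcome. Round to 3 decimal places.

PN ≈ 0.655

Under exogeneity and monotonicity, PN = (RR − 1) / RR = 1 − 1/RR.
PN = (2.9 − 1) / 2.9 = 1.9 / 2.9 ≈ 0.6552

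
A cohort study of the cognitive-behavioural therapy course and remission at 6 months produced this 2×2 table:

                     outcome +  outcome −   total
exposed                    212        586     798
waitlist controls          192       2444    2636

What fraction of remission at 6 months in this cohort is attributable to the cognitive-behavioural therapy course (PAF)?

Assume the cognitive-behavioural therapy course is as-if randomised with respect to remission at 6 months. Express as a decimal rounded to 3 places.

PAF ≈ 0.381

p₁ = P(outcome | exposed) = 212/798 = 0.26566
p₀ = P(outcome | unexposed) = 192/2636 = 0.072838
Exposure prevalence π = 798/3434 = 0.23238; overall risk P(Y=1) = 0.11765.
Under exogeneity, PAF = [P(Y=1) − p₀]/P(Y=1).
PAF = (0.11765 − 0.072838) / 0.11765 ≈ 0.3809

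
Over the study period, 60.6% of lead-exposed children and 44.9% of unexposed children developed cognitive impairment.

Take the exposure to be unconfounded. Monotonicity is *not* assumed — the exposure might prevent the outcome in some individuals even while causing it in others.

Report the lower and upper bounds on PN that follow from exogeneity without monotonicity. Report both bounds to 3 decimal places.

p₁ = 0.606, p₀ = 0.449.
Under exogeneity alone the bounds on PN are max{0,(p₁−p₀)/p₁} ≤ PN ≤ min{1,(1−p₀)/p₁}.
  lower = (p₁ − p₀)/p₁ = 0.157 / 0.606 ≈ 0.2591
  upper = min{1, (1 − p₀)/p₁} = 0.551 / 0.606 ≈ 0.9092

0.259 ≤ PN ≤ 0.909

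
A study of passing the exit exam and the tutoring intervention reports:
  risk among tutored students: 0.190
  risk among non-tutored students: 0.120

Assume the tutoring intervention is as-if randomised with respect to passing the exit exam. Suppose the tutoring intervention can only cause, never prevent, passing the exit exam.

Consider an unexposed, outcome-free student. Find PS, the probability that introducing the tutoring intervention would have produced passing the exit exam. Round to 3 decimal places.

PS ≈ 0.080

Let p₁ = 0.19, p₀ = 0.12.
Under exogeneity and monotonicity, PS = (p₁ − p₀) / (1 − p₀).
PS = (0.19 − 0.12) / (1 − 0.12) = 0.07 / 0.88 ≈ 0.0795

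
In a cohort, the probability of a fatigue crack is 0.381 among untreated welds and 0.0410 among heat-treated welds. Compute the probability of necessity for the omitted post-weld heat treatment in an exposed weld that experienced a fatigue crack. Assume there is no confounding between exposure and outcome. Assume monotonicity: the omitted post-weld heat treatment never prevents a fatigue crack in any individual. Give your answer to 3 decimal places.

PN ≈ 0.892

Let p₁ = 0.381, p₀ = 0.041.
Under exogeneity and monotonicity, PN = (p₁ − p₀) / p₁.
PN = (0.381 − 0.041) / 0.381 = 0.34 / 0.381 ≈ 0.8924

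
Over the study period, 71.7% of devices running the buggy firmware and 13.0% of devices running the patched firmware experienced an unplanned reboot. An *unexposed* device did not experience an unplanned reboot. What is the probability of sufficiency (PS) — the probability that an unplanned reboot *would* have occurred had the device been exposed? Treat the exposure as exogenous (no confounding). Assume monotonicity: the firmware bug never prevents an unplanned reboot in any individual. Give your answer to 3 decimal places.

p₁ = 0.717, p₀ = 0.13.
Under exogeneity and monotonicity, PS = (p₁ − p₀) / (1 − p₀).
PS = (0.717 − 0.13) / (1 − 0.13) = 0.587 / 0.87 ≈ 0.6747

PS ≈ 0.675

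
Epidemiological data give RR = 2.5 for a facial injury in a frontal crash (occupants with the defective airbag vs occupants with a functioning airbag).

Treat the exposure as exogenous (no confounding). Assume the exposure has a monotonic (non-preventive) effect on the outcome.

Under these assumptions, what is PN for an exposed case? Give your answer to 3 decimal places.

PN ≈ 0.600

Under exogeneity and monotonicity, PN = (RR − 1) / RR = 1 − 1/RR.
PN = (2.5 − 1) / 2.5 = 1.5 / 2.5 ≈ 0.6000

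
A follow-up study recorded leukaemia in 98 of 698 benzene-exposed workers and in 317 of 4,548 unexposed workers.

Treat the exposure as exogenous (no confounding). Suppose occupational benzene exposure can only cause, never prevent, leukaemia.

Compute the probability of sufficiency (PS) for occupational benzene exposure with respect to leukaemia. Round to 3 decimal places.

PS ≈ 0.076

p₁ = P(outcome | exposed) = 98/698 = 0.1404
p₀ = P(outcome | unexposed) = 317/4548 = 0.069701
Under exogeneity and monotonicity, PS = (p₁ − p₀) / (1 − p₀).
PS = (0.1404 − 0.069701) / (1 − 0.069701) = 0.0707 / 0.9303 ≈ 0.0760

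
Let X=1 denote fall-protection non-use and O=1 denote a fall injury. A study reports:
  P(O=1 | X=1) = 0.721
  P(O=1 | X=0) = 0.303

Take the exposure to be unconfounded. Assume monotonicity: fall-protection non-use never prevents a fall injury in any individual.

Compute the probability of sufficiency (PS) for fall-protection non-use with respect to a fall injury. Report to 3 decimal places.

Let p₁ = 0.721, p₀ = 0.303.
Under exogeneity and monotonicity, PS = (p₁ − p₀) / (1 − p₀).
PS = (0.721 − 0.303) / (1 − 0.303) = 0.418 / 0.697 ≈ 0.5997

PS ≈ 0.600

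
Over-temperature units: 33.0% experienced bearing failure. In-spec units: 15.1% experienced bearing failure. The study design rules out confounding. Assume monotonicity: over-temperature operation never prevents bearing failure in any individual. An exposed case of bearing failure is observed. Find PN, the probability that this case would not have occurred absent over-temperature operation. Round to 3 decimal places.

p₁ = 0.33, p₀ = 0.151.
Under exogeneity and monotonicity, PN = (p₁ − p₀) / p₁.
PN = (0.33 − 0.151) / 0.33 = 0.179 / 0.33 ≈ 0.5424

PN ≈ 0.542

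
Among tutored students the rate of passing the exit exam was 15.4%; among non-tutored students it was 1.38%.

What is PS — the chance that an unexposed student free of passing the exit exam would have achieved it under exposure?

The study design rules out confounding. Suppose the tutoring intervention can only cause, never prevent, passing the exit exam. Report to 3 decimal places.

PS ≈ 0.142

p₁ = 0.154, p₀ = 0.0138.
Under exogeneity and monotonicity, PS = (p₁ − p₀) / (1 − p₀).
PS = (0.154 − 0.0138) / (1 − 0.0138) = 0.1402 / 0.9862 ≈ 0.1422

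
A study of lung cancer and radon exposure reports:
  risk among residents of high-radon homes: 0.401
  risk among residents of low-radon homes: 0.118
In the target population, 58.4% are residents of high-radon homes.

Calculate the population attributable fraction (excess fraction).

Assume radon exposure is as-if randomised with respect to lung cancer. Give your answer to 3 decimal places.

Let p₁ = 0.401, p₀ = 0.118.
Overall risk P(Y=1) = π·p₁ + (1−π)·p₀ = 0.584×0.401 + 0.416×0.118 = 0.28327.
Under exogeneity, PAF = [P(Y=1) − p₀] / P(Y=1).
PAF = (0.28327 − 0.118) / 0.28327 ≈ 0.5834

PAF ≈ 0.583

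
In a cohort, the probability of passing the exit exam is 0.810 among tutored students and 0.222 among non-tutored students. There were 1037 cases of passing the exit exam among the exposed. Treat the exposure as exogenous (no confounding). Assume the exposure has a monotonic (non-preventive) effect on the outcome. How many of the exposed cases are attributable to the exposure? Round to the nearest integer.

about 753 cases

Let p₁ = 0.81, p₀ = 0.222.
PN = (p₁ − p₀)/p₁ = (0.81 − 0.222) / 0.81 ≈ 0.72593.
Attributable cases ≈ PN × (exposed cases) = 0.72593 × 1037 ≈ 752.79.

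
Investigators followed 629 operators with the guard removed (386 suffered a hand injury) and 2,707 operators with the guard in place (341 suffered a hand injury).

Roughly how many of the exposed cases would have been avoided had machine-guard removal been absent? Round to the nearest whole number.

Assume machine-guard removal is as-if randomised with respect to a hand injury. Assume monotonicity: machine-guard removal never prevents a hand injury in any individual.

p₁ = P(outcome | exposed) = 386/629 = 0.61367
p₀ = P(outcome | unexposed) = 341/2707 = 0.12597
PN = (p₁ − p₀)/p₁ = (0.61367 − 0.12597) / 0.61367 ≈ 0.79473.
Attributable cases ≈ PN × (exposed cases) = 0.79473 × 386 ≈ 306.77.

about 307 cases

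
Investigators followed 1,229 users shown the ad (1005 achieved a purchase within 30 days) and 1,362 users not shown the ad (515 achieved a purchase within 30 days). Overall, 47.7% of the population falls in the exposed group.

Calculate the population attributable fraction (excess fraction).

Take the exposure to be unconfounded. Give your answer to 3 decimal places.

p₁ = P(outcome | exposed) = 1005/1229 = 0.81774
p₀ = P(outcome | unexposed) = 515/1362 = 0.37812
Overall risk P(Y=1) = π·p₁ + (1−π)·p₀ = 0.477×0.81774 + 0.523×0.37812 = 0.58782.
Under exogeneity, PAF = [P(Y=1) − p₀] / P(Y=1).
PAF = (0.58782 − 0.37812) / 0.58782 ≈ 0.3567

PAF ≈ 0.357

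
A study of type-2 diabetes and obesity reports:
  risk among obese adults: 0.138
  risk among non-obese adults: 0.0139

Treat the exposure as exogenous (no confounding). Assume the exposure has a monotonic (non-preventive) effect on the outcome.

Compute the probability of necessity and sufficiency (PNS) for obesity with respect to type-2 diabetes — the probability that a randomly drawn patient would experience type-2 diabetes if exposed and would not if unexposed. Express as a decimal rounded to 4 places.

PNS ≈ 0.1241

Let p₁ = 0.138, p₀ = 0.0139.
Under exogeneity and monotonicity, PNS = p₁ − p₀.
PNS = 0.138 − 0.0139 = 0.1241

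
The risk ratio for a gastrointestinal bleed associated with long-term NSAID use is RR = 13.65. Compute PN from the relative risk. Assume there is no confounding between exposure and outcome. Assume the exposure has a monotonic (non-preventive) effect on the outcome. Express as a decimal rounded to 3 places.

Under exogeneity and monotonicity, PN = (RR − 1) / RR = 1 − 1/RR.
PN = (13.65 − 1) / 13.65 = 12.65 / 13.65 ≈ 0.9267

PN ≈ 0.927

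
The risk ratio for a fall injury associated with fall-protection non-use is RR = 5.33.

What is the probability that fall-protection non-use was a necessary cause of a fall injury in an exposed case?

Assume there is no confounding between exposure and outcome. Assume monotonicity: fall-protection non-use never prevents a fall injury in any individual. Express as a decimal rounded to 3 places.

PN ≈ 0.812

Under exogeneity and monotonicity, PN = (RR − 1) / RR = 1 − 1/RR.
PN = (5.33 − 1) / 5.33 = 4.33 / 5.33 ≈ 0.8124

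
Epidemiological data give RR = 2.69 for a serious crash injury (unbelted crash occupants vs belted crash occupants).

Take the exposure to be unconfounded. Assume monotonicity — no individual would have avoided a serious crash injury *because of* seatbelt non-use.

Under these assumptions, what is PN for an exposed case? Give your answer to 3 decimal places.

PN ≈ 0.628

Under exogeneity and monotonicity, PN = (RR − 1) / RR = 1 − 1/RR.
PN = (2.69 − 1) / 2.69 = 1.69 / 2.69 ≈ 0.6283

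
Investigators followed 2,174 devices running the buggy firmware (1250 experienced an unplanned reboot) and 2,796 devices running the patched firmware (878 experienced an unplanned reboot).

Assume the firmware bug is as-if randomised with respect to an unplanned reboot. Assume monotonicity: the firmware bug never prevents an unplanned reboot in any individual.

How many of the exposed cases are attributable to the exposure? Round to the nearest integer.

about 567 cases

p₁ = P(outcome | exposed) = 1250/2174 = 0.57498
p₀ = P(outcome | unexposed) = 878/2796 = 0.31402
PN = (p₁ − p₀)/p₁ = (0.57498 − 0.31402) / 0.57498 ≈ 0.45386.
Attributable cases ≈ PN × (exposed cases) = 0.45386 × 1250 ≈ 567.32.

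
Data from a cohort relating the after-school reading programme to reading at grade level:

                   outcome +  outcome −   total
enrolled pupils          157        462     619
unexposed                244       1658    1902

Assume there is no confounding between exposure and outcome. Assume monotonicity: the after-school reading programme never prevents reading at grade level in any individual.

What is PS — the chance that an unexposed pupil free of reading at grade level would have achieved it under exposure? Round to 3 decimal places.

p₁ = P(outcome | exposed) = 157/619 = 0.25363
p₀ = P(outcome | unexposed) = 244/1902 = 0.12829
Under exogeneity and monotonicity, PS = (p₁ − p₀) / (1 − p₀).
PS = (0.25363 − 0.12829) / (1 − 0.12829) = 0.12535 / 0.87171 ≈ 0.1438

PS ≈ 0.144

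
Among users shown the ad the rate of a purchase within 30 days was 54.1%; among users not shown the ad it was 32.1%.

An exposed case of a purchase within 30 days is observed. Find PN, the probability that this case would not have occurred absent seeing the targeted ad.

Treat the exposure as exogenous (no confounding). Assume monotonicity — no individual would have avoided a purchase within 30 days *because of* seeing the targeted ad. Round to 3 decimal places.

p₁ = 0.541, p₀ = 0.321.
Under exogeneity and monotonicity, PN = (p₁ − p₀) / p₁.
PN = (0.541 − 0.321) / 0.541 = 0.22 / 0.541 ≈ 0.4067

PN ≈ 0.407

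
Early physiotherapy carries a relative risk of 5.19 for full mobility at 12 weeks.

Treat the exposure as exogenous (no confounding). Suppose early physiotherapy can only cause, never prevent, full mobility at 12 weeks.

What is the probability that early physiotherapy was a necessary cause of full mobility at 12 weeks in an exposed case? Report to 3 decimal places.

Under exogeneity and monotonicity, PN = (RR − 1) / RR = 1 − 1/RR.
PN = (5.19 − 1) / 5.19 = 4.19 / 5.19 ≈ 0.8073

PN ≈ 0.807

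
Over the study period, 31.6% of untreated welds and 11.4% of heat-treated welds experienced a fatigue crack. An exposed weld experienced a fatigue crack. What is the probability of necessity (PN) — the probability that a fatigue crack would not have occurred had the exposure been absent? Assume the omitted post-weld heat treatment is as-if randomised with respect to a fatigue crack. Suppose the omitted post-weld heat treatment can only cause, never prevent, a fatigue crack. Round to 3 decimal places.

p₁ = 0.316, p₀ = 0.114.
Under exogeneity and monotonicity, PN = (p₁ − p₀) / p₁.
PN = (0.316 − 0.114) / 0.316 = 0.202 / 0.316 ≈ 0.6392

PN ≈ 0.639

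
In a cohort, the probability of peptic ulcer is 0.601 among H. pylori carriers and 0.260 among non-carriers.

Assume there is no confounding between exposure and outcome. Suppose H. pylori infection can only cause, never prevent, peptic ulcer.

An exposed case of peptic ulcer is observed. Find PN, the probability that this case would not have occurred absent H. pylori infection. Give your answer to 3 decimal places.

PN ≈ 0.567

Let p₁ = 0.601, p₀ = 0.26.
Under exogeneity and monotonicity, PN = (p₁ − p₀) / p₁.
PN = (0.601 − 0.26) / 0.601 = 0.341 / 0.601 ≈ 0.5674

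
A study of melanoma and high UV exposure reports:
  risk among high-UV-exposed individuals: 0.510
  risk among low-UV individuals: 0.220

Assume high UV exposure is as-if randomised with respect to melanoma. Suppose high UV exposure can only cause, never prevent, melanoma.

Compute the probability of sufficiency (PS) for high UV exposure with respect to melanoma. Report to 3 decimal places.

PS ≈ 0.372

Let p₁ = 0.51, p₀ = 0.22.
Under exogeneity and monotonicity, PS = (p₁ − p₀) / (1 − p₀).
PS = (0.51 − 0.22) / (1 − 0.22) = 0.29 / 0.78 ≈ 0.3718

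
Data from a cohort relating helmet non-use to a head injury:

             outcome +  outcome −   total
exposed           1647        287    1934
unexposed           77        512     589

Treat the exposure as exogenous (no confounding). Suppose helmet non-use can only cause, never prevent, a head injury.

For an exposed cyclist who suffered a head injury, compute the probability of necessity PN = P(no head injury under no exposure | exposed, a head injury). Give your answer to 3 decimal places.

PN ≈ 0.846

p₁ = P(outcome | exposed) = 1647/1934 = 0.8516
p₀ = P(outcome | unexposed) = 77/589 = 0.13073
Under exogeneity and monotonicity, PN = (p₁ − p₀)/p₁.
PN = (0.8516 − 0.13073) / 0.8516 ≈ 0.8465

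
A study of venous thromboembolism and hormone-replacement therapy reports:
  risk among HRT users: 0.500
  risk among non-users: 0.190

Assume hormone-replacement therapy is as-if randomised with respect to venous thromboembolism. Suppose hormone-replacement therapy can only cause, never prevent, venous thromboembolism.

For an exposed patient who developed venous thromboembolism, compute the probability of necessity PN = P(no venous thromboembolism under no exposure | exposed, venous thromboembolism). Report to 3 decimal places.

PN ≈ 0.620

Let p₁ = 0.5, p₀ = 0.19.
Under exogeneity and monotonicity, PN = (p₁ − p₀) / p₁.
PN = (0.5 − 0.19) / 0.5 = 0.31 / 0.5 ≈ 0.6200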